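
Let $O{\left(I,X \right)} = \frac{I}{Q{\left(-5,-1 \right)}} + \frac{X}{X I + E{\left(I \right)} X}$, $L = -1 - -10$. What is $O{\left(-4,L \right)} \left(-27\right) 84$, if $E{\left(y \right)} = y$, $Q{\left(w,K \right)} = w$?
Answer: $- \frac{15309}{10} \approx -1530.9$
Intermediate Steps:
$L = 9$ ($L = -1 + 10 = 9$)
$O{\left(I,X \right)} = \frac{1}{2 I} - \frac{I}{5}$ ($O{\left(I,X \right)} = \frac{I}{-5} + \frac{X}{X I + I X} = I \left(- \frac{1}{5}\right) + \frac{X}{I X + I X} = - \frac{I}{5} + \frac{X}{2 I X} = - \frac{I}{5} + X \frac{1}{2 I X} = - \frac{I}{5} + \frac{1}{2 I} = \frac{1}{2 I} - \frac{I}{5}$)
$O{\left(-4,L \right)} \left(-27\right) 84 = \left(\frac{1}{2 \left(-4\right)} - - \frac{4}{5}\right) \left(-27\right) 84 = \left(\frac{1}{2} \left(- \frac{1}{4}\right) + \frac{4}{5}\right) \left(-27\right) 84 = \left(- \frac{1}{8} + \frac{4}{5}\right) \left(-27\right) 84 = \frac{27}{40} \left(-27\right) 84 = \left(- \frac{729}{40}\right) 84 = - \frac{15309}{10}$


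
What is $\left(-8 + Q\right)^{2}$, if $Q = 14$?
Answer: $36$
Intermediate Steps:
$\left(-8 + Q\right)^{2} = \left(-8 + 14\right)^{2} = 6^{2} = 36$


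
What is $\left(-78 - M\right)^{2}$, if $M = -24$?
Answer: $2916$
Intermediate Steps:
$\left(-78 - M\right)^{2} = \left(-78 - -24\right)^{2} = \left(-78 + 24\right)^{2} = \left(-54\right)^{2} = 2916$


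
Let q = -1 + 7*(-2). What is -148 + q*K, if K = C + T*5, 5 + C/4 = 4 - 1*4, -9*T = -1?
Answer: 431/3 ≈ 143.67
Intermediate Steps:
T = ⅑ (T = -⅑*(-1) = ⅑ ≈ 0.11111)
C = -20 (C = -20 + 4*(4 - 1*4) = -20 + 4*(4 - 4) = -20 + 4*0 = -20 + 0 = -20)
q = -15 (q = -1 - 14 = -15)
K = -175/9 (K = -20 + (⅑)*5 = -20 + 5/9 = -175/9 ≈ -19.444)
-148 + q*K = -148 - 15*(-175/9) = -148 + 875/3 = 431/3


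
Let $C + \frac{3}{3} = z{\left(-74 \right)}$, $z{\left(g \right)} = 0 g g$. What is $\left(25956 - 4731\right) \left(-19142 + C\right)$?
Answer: $-406310175$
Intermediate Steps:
$z{\left(g \right)} = 0$ ($z{\left(g \right)} = 0 g^{2} = 0$)
$C = -1$ ($C = -1 + 0 = -1$)
$\left(25956 - 4731\right) \left(-19142 + C\right) = \left(25956 - 4731\right) \left(-19142 - 1\right) = 21225 \left(-19143\right) = -406310175$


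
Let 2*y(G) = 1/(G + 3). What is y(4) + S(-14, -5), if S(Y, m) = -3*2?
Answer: -83/14 ≈ -5.9286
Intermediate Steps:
S(Y, m) = -6
y(G) = 1/(2*(3 + G)) (y(G) = 1/(2*(G + 3)) = 1/(2*(3 + G)))
y(4) + S(-14, -5) = 1/(2*(3 + 4)) - 6 = (½)/7 - 6 = (½)*(⅐) - 6 = 1/14 - 6 = -83/14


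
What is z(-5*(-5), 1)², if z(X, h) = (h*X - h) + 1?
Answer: 625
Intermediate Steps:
z(X, h) = 1 - h + X*h (z(X, h) = (X*h - h) + 1 = (-h + X*h) + 1 = 1 - h + X*h)
z(-5*(-5), 1)² = (1 - 1*1 - 5*(-5)*1)² = (1 - 1 + 25*1)² = (1 - 1 + 25)² = 25² = 625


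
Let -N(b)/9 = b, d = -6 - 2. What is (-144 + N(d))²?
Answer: 5184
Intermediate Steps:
d = -8
N(b) = -9*b
(-144 + N(d))² = (-144 - 9*(-8))² = (-144 + 72)² = (-72)² = 5184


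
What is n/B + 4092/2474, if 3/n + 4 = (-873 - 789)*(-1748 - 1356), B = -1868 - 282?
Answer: 22693238867889/13720203560200 ≈ 1.6540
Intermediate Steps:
B = -2150
n = 3/5158844 (n = 3/(-4 + (-873 - 789)*(-1748 - 1356)) = 3/(-4 - 1662*(-3104)) = 3/(-4 + 5158848) = 3/5158844 ≈ 5.8153e-7)
n/B + 4092/2474 = (3/5158844)/(-2150) + 4092/2474 = (3/5158844)*(-1/2150) + 4092*(1/2474) = -3/11091514600 + 2046/1237 = 22693238867889/13720203560200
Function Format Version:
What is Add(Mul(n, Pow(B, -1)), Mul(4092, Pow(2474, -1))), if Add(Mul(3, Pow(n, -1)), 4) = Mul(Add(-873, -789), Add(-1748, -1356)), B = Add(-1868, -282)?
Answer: Rational(22693238867889, 13720203560200) ≈ 1.6540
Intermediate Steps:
B = -2150
n = Rational(3, 5158844) (n = Mul(3, Pow(Add(-4, Mul(Add(-873, -789), Add(-1748, -1356))), -1)) = Mul(3, Pow(Add(-4, Mul(-1662, -3104)), -1)) = Mul(3, Pow(Add(-4, 5158848), -1)) = Mul(3, Pow(5158844, -1)) = Mul(3, Rational(1, 5158844)) = Rational(3, 5158844) ≈ 5.8153e-7)
Add(Mul(n, Pow(B, -1)), Mul(4092, Pow(2474, -1))) = Add(Mul(Rational(3, 5158844), Pow(-2150, -1)), Mul(4092, Pow(2474, -1))) = Add(Mul(Rational(3, 5158844), Rational(-1, 2150)), Mul(4092, Rational(1, 2474))) = Add(Rational(-3, 11091514600), Rational(2046, 1237)) = Rational(22693238867889, 13720203560200)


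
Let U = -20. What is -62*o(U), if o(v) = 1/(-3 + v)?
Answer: 62/23 ≈ 2.6957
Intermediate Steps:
-62*o(U) = -62/(-3 - 20) = -62/(-23) = -62*(-1/23) = 62/23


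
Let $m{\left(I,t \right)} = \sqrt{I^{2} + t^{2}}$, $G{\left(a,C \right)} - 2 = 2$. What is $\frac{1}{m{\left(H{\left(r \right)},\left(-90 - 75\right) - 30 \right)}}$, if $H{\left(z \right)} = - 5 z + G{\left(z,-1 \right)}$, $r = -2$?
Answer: $\frac{\sqrt{38221}}{38221} \approx 0.005115$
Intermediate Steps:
$G{\left(a,C \right)} = 4$ ($G{\left(a,C \right)} = 2 + 2 = 4$)
$H{\left(z \right)} = 4 - 5 z$ ($H{\left(z \right)} = - 5 z + 4 = 4 - 5 z$)
$\frac{1}{m{\left(H{\left(r \right)},\left(-90 - 75\right) - 30 \right)}} = \frac{1}{\sqrt{\left(4 - -10\right)^{2} + \left(\left(-90 - 75\right) - 30\right)^{2}}} = \frac{1}{\sqrt{\left(4 + 10\right)^{2} + \left(-165 - 30\right)^{2}}} = \frac{1}{\sqrt{14^{2} + \left(-195\right)^{2}}} = \frac{1}{\sqrt{196 + 38025}} = \frac{1}{\sqrt{38221}} = \frac{\sqrt{38221}}{38221}$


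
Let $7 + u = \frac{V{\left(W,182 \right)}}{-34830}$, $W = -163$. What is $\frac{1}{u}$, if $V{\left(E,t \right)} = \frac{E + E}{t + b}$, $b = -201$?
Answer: $- \frac{330885}{2316358} \approx -0.14285$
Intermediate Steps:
$V{\left(E,t \right)} = \frac{2 E}{-201 + t}$ ($V{\left(E,t \right)} = \frac{E + E}{t - 201} = \frac{2 E}{-201 + t}$)
$u = - \frac{2316358}{330885}$ ($u = -7 + \frac{2 \left(-163\right) \frac{1}{-201 + 182}}{-34830} = -7 + 2 \left(-163\right) \frac{1}{-19} \left(- \frac{1}{34830}\right) = -7 + 2 \left(-163\right) \left(- \frac{1}{19}\right) \left(- \frac{1}{34830}\right) = -7 + \frac{326}{19} \left(- \frac{1}{34830}\right) = -7 - \frac{163}{330885} = - \frac{2316358}{330885} \approx -7.0005$)
$\frac{1}{u} = \frac{1}{- \frac{2316358}{330885}} = - \frac{330885}{2316358}$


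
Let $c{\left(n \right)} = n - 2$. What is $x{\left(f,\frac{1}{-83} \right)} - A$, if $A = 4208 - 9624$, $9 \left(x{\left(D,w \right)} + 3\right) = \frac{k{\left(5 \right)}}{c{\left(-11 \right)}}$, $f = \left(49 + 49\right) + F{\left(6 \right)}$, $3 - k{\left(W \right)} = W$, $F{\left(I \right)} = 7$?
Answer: $\frac{633323}{117} \approx 5413.0$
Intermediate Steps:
$k{\left(W \right)} = 3 - W$
$f = 105$ ($f = \left(49 + 49\right) + 7 = 98 + 7 = 105$)
$c{\left(n \right)} = -2 + n$ ($c{\left(n \right)} = n - 2 = -2 + n$)
$x{\left(D,w \right)} = - \frac{349}{117}$ ($x{\left(D,w \right)} = -3 + \frac{\left(3 - 5\right) \frac{1}{-2 - 11}}{9} = -3 + \frac{\left(3 - 5\right) \frac{1}{-13}}{9} = -3 + \frac{\left(-2\right) \left(- \frac{1}{13}\right)}{9} = -3 + \frac{1}{9} \cdot \frac{2}{13} = -3 + \frac{2}{117} = - \frac{349}{117}$)
$A = -5416$ ($A = 4208 - 9624 = -5416$)
$x{\left(f,\frac{1}{-83} \right)} - A = - \frac{349}{117} - -5416 = - \frac{349}{117} + 5416 = \frac{633323}{117}$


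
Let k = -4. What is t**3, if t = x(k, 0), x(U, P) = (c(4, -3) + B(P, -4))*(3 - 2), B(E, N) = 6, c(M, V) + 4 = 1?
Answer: 27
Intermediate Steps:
c(M, V) = -3 (c(M, V) = -4 + 1 = -3)
x(U, P) = 3 (x(U, P) = (-3 + 6)*(3 - 2) = 3*1 = 3)
t = 3
t**3 = 3**3 = 27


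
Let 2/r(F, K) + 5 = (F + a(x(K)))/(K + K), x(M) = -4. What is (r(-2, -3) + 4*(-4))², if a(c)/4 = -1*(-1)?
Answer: 17161/64 ≈ 268.14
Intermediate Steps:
a(c) = 4 (a(c) = 4*(-1*(-1)) = 4*1 = 4)
r(F, K) = 2/(-5 + (4 + F)/(2*K)) (r(F, K) = 2/(-5 + (F + 4)/(K + K)) = 2/(-5 + (4 + F)/((2*K))) = 2/(-5 + (4 + F)*(1/(2*K))) = 2/(-5 + (4 + F)/(2*K)))
(r(-2, -3) + 4*(-4))² = (4*(-3)/(4 - 2 - 10*(-3)) + 4*(-4))² = (4*(-3)/(4 - 2 + 30) - 16)² = (4*(-3)/32 - 16)² = (4*(-3)*(1/32) - 16)² = (-3/8 - 16)² = (-131/8)² = 17161/64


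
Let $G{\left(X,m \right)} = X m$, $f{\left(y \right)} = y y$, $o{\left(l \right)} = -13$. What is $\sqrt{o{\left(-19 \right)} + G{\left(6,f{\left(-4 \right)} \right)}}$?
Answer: $\sqrt{83} \approx 9.1104$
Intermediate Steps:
$f{\left(y \right)} = y^{2}$
$\sqrt{o{\left(-19 \right)} + G{\left(6,f{\left(-4 \right)} \right)}} = \sqrt{-13 + 6 \left(-4\right)^{2}} = \sqrt{-13 + 6 \cdot 16} = \sqrt{-13 + 96} = \sqrt{83}$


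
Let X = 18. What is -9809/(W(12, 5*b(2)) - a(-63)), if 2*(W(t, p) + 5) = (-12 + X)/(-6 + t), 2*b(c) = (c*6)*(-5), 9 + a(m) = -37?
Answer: -19618/83 ≈ -236.36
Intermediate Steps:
a(m) = -46 (a(m) = -9 - 37 = -46)
b(c) = -15*c (b(c) = ((c*6)*(-5))/2 = ((6*c)*(-5))/2 = (-30*c)/2 = -15*c)
W(t, p) = -5 + 3/(-6 + t) (W(t, p) = -5 + ((-12 + 18)/(-6 + t))/2 = -5 + (6/(-6 + t))/2 = -5 + 3/(-6 + t))
-9809/(W(12, 5*b(2)) - a(-63)) = -9809/((33 - 5*12)/(-6 + 12) - 1*(-46)) = -9809/((33 - 60)/6 + 46) = -9809/((⅙)*(-27) + 46) = -9809/(-9/2 + 46) = -9809/83/2 = -9809*2/83 = -19618/83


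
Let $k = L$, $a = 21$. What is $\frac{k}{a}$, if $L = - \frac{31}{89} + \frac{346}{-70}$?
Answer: $- \frac{5494}{21805} \approx -0.25196$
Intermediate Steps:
$L = - \frac{16482}{3115}$ ($L = \left(-31\right) \frac{1}{89} + 346 \left(- \frac{1}{70}\right) = - \frac{31}{89} - \frac{173}{35} = - \frac{16482}{3115} \approx -5.2912$)
$k = - \frac{16482}{3115} \approx -5.2912$
$\frac{k}{a} = - \frac{16482}{3115 \cdot 21} = \left(- \frac{16482}{3115}\right) \frac{1}{21} = - \frac{5494}{21805}$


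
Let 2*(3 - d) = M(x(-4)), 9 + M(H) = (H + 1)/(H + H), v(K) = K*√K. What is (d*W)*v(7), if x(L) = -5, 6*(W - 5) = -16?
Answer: 3577*√7/30 ≈ 315.46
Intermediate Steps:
W = 7/3 (W = 5 + (⅙)*(-16) = 5 - 8/3 = 7/3 ≈ 2.3333)
v(K) = K^(3/2)
M(H) = -9 + (1 + H)/(2*H) (M(H) = -9 + (H + 1)/(H + H) = -9 + (1 + H)/((2*H)) = -9 + (1 + H)*(1/(2*H)) = -9 + (1 + H)/(2*H))
d = 73/10 (d = 3 - (1 - 17*(-5))/(4*(-5)) = 3 - (-1)*(1 + 85)/(4*5) = 3 - (-1)*86/(4*5) = 3 - ½*(-43/5) = 3 + 43/10 = 73/10 ≈ 7.3000)
(d*W)*v(7) = ((73/10)*(7/3))*7^(3/2) = 511*(7*√7)/30 = 3577*√7/30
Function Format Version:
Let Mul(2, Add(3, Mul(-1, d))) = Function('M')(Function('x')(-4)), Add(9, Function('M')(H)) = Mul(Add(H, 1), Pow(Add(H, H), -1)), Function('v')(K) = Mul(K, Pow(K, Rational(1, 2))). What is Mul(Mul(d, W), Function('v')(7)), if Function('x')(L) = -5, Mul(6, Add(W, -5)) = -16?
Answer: Mul(Rational(3577, 30), Pow(7, Rational(1, 2))) ≈ 315.46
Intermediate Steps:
W = Rational(7, 3) (W = Add(5, Mul(Rational(1, 6), -16)) = Add(5, Rational(-8, 3)) = Rational(7, 3) ≈ 2.3333)
Function('v')(K) = Pow(K, Rational(3, 2))
Function('M')(H) = Add(-9, Mul(Rational(1, 2), Pow(H, -1), Add(1, H))) (Function('M')(H) = Add(-9, Mul(Add(H, 1), Pow(Add(H, H), -1))) = Add(-9, Mul(Add(1, H), Pow(Mul(2, H), -1))) = Add(-9, Mul(Add(1, H), Mul(Rational(1, 2), Pow(H, -1)))) = Add(-9, Mul(Rational(1, 2), Pow(H, -1), Add(1, H))))
d = Rational(73, 10) (d = Add(3, Mul(Rational(-1, 2), Mul(Rational(1, 2), Pow(-5, -1), Add(1, Mul(-17, -5))))) = Add(3, Mul(Rational(-1, 2), Mul(Rational(1, 2), Rational(-1, 5), Add(1, 85)))) = Add(3, Mul(Rational(-1, 2), Mul(Rational(1, 2), Rational(-1, 5), 86))) = Add(3, Mul(Rational(-1, 2), Rational(-43, 5))) = Add(3, Rational(43, 10)) = Rational(73, 10) ≈ 7.3000)
Mul(Mul(d, W), Function('v')(7)) = Mul(Mul(Rational(73, 10), Rational(7, 3)), Pow(7, Rational(3, 2))) = Mul(Rational(511, 30), Mul(7, Pow(7, Rational(1, 2)))) = Mul(Rational(3577, 30), Pow(7, Rational(1, 2)))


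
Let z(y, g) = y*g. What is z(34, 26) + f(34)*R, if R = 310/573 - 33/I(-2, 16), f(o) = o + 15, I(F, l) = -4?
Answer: 3013429/2292 ≈ 1314.8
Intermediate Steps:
z(y, g) = g*y
f(o) = 15 + o
R = 20149/2292 (R = 310/573 - 33/(-4) = 310*(1/573) - 33*(-1/4) = 310/573 + 33/4 = 20149/2292 ≈ 8.7910)
z(34, 26) + f(34)*R = 26*34 + (15 + 34)*(20149/2292) = 884 + 49*(20149/2292) = 884 + 987301/2292 = 3013429/2292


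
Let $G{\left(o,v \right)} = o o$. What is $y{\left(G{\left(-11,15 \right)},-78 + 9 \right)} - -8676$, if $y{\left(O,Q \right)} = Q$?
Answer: $8607$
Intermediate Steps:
$G{\left(o,v \right)} = o^{2}$
$y{\left(G{\left(-11,15 \right)},-78 + 9 \right)} - -8676 = \left(-78 + 9\right) - -8676 = -69 + 8676 = 8607$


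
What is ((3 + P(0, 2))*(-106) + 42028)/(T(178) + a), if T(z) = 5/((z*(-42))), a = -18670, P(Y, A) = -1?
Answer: -312616416/139576925 ≈ -2.2397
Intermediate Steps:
T(z) = -5/(42*z) (T(z) = 5/((-42*z)) = 5*(-1/(42*z)) = -5/(42*z))
((3 + P(0, 2))*(-106) + 42028)/(T(178) + a) = ((3 - 1)*(-106) + 42028)/(-5/42/178 - 18670) = (2*(-106) + 42028)/(-5/42*1/178 - 18670) = (-212 + 42028)/(-5/7476 - 18670) = 41816/(-139576925/7476) = 41816*(-7476/139576925) = -312616416/139576925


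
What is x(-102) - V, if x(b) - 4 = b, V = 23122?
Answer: -23220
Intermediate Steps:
x(b) = 4 + b
x(-102) - V = (4 - 102) - 1*23122 = -98 - 23122 = -23220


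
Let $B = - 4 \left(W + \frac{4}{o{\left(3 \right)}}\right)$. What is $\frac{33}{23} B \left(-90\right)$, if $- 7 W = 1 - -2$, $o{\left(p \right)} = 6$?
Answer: $\frac{19800}{161} \approx 122.98$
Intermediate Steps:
$W = - \frac{3}{7}$ ($W = - \frac{1 - -2}{7} = - \frac{1 + 2}{7} = \left(- \frac{1}{7}\right) 3 = - \frac{3}{7} \approx -0.42857$)
$B = - \frac{20}{21}$ ($B = - 4 \left(- \frac{3}{7} + \frac{4}{6}\right) = - 4 \left(- \frac{3}{7} + 4 \cdot \frac{1}{6}\right) = - 4 \left(- \frac{3}{7} + \frac{2}{3}\right) = \left(-4\right) \frac{5}{21} = - \frac{20}{21} \approx -0.95238$)
$\frac{33}{23} B \left(-90\right) = \frac{33}{23} \left(- \frac{20}{21}\right) \left(-90\right) = \left(- \frac{220}{161}\right) \left(-90\right) = \frac{19800}{161}$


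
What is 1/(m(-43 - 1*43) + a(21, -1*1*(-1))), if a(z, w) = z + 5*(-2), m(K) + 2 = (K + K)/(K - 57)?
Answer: 143/1459 ≈ 0.098012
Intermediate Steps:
m(K) = -2 + 2*K/(-57 + K) (m(K) = -2 + (K + K)/(K - 57) = -2 + (2*K)/(-57 + K) = -2 + 2*K/(-57 + K))
a(z, w) = -10 + z (a(z, w) = z - 10 = -10 + z)
1/(m(-43 - 1*43) + a(21, -1*1*(-1))) = 1/(114/(-57 + (-43 - 1*43)) + (-10 + 21)) = 1/(114/(-57 + (-43 - 43)) + 11) = 1/(114/(-57 - 86) + 11) = 1/(114/(-143) + 11) = 1/(114*(-1/143) + 11) = 1/(-114/143 + 11) = 1/(1459/143) = 143/1459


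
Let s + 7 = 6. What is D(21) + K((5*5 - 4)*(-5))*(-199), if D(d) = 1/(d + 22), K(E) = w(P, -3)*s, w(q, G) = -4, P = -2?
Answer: -34227/43 ≈ -795.98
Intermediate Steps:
s = -1 (s = -7 + 6 = -1)
K(E) = 4 (K(E) = -4*(-1) = 4)
D(d) = 1/(22 + d)
D(21) + K((5*5 - 4)*(-5))*(-199) = 1/(22 + 21) + 4*(-199) = 1/43 - 796 = -34227/43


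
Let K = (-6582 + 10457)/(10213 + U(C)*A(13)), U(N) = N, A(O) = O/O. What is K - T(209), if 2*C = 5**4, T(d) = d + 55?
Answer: -5549714/21051 ≈ -263.63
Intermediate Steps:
A(O) = 1
T(d) = 55 + d
C = 625/2 (C = (1/2)*5**4 = (1/2)*625 = 625/2 ≈ 312.50)
K = 7750/21051 (K = (-6582 + 10457)/(10213 + (625/2)*1) = 3875/(10213 + 625/2) = 3875/(21051/2) = 3875*(2/21051) = 7750/21051 ≈ 0.36815)
K - T(209) = 7750/21051 - (55 + 209) = 7750/21051 - 1*264 = 7750/21051 - 264 = -5549714/21051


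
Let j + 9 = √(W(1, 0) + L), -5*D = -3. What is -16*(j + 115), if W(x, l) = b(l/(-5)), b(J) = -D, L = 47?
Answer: -1696 - 32*√290/5 ≈ -1805.0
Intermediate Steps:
D = ⅗ (D = -⅕*(-3) = ⅗ ≈ 0.60000)
b(J) = -⅗ (b(J) = -1*⅗ = -⅗)
W(x, l) = -⅗
j = -9 + 2*√290/5 (j = -9 + √(-⅗ + 47) = -9 + √(232/5) = -9 + 2*√290/5 ≈ -2.1882)
-16*(j + 115) = -16*((-9 + 2*√290/5) + 115) = -16*(106 + 2*√290/5) = -1696 - 32*√290/5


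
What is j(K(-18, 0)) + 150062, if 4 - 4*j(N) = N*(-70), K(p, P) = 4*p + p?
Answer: 148488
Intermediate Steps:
K(p, P) = 5*p
j(N) = 1 + 35*N/2 (j(N) = 1 - N*(-70)/4 = 1 - (-35)*N/2 = 1 + 35*N/2)
j(K(-18, 0)) + 150062 = (1 + 35*(5*(-18))/2) + 150062 = (1 + (35/2)*(-90)) + 150062 = (1 - 1575) + 150062 = -1574 + 150062 = 148488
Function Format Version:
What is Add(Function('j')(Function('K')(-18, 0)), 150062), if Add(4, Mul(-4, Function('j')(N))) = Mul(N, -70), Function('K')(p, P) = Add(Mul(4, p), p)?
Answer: 148488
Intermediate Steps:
Function('K')(p, P) = Mul(5, p)
Function('j')(N) = Add(1, Mul(Rational(35, 2), N)) (Function('j')(N) = Add(1, Mul(Rational(-1, 4), Mul(N, -70))) = Add(1, Mul(Rational(-1, 4), Mul(-70, N))) = Add(1, Mul(Rational(35, 2), N)))
Add(Function('j')(Function('K')(-18, 0)), 150062) = Add(Add(1, Mul(Rational(35, 2), Mul(5, -18))), 150062) = Add(Add(1, Mul(Rational(35, 2), -90)), 150062) = Add(Add(1, -1575), 150062) = Add(-1574, 150062) = 148488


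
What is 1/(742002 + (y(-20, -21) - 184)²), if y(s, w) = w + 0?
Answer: 1/784027 ≈ 1.2755e-6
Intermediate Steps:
y(s, w) = w
1/(742002 + (y(-20, -21) - 184)²) = 1/(742002 + (-21 - 184)²) = 1/(742002 + (-205)²) = 1/(742002 + 42025) = 1/784027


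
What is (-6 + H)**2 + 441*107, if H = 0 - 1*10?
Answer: 47443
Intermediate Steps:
H = -10 (H = 0 - 10 = -10)
(-6 + H)**2 + 441*107 = (-6 - 10)**2 + 441*107 = (-16)**2 + 47187 = 256 + 47187 = 47443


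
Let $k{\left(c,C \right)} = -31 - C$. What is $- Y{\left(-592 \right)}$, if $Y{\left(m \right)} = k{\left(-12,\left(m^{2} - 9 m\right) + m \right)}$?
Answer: $355231$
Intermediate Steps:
$Y{\left(m \right)} = -31 - m^{2} + 8 m$ ($Y{\left(m \right)} = -31 - \left(\left(m^{2} - 9 m\right) + m\right) = -31 - \left(m^{2} - 8 m\right) = -31 - m^{2} + 8 m$)
$- Y{\left(-592 \right)} = - (-31 - - 592 \left(-8 - 592\right)) = - (-31 - \left(-592\right) \left(-600\right)) = - (-31 - 355200) = \left(-1\right) \left(-355231\right) = 355231$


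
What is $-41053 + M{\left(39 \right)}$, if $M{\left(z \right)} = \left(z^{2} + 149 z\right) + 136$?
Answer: $-33585$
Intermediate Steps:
$M{\left(z \right)} = 136 + z^{2} + 149 z$
$-41053 + M{\left(39 \right)} = -41053 + \left(136 + 39^{2} + 149 \cdot 39\right) = -41053 + \left(136 + 1521 + 5811\right) = -41053 + 7468 = -33585$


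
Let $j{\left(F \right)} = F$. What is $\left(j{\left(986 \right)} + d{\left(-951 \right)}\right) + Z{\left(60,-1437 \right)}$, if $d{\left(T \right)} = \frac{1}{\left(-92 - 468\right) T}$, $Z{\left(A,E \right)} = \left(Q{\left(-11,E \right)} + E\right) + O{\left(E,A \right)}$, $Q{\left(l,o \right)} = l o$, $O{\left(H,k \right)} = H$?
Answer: $\frac{7412702641}{532560} \approx 13919.0$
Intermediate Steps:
$Z{\left(A,E \right)} = - 9 E$ ($Z{\left(A,E \right)} = \left(- 11 E + E\right) + E = - 10 E + E = - 9 E$)
$d{\left(T \right)} = - \frac{1}{560 T}$ ($d{\left(T \right)} = \frac{1}{\left(-560\right) T} = - \frac{1}{560 T}$)
$\left(j{\left(986 \right)} + d{\left(-951 \right)}\right) + Z{\left(60,-1437 \right)} = \left(986 - \frac{1}{560 \left(-951\right)}\right) - -12933 = \left(986 - - \frac{1}{532560}\right) + 12933 = \left(986 + \frac{1}{532560}\right) + 12933 = \frac{525104161}{532560} + 12933 = \frac{7412702641}{532560}$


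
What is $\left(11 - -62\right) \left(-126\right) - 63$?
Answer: $-9261$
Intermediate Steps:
$\left(11 - -62\right) \left(-126\right) - 63 = \left(11 + 62\right) \left(-126\right) - 63 = 73 \left(-126\right) - 63 = -9198 - 63 = -9261$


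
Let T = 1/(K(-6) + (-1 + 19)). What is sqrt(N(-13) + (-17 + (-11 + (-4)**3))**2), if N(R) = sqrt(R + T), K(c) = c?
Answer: sqrt(304704 + 6*I*sqrt(465))/6 ≈ 92.0 + 0.019532*I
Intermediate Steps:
T = 1/12 (T = 1/(-6 + (-1 + 19)) = 1/(-6 + 18) = 1/12 ≈ 0.083333)
N(R) = sqrt(1/12 + R) (N(R) = sqrt(R + 1/12) = sqrt(1/12 + R))
sqrt(N(-13) + (-17 + (-11 + (-4)**3))**2) = sqrt(sqrt(3 + 36*(-13))/6 + (-17 + (-11 + (-4)**3))**2) = sqrt(sqrt(3 - 468)/6 + (-17 + (-11 - 64))**2) = sqrt(sqrt(-465)/6 + (-17 - 75)**2) = sqrt((I*sqrt(465))/6 + (-92)**2) = sqrt(I*sqrt(465)/6 + 8464) = sqrt(8464 + I*sqrt(465)/6)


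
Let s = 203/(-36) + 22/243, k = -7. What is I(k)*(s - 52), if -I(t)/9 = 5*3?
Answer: 279685/36 ≈ 7769.0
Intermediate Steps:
s = -5393/972 (s = 203*(-1/36) + 22*(1/243) = -203/36 + 22/243 = -5393/972 ≈ -5.5484)
I(t) = -135 (I(t) = -45*3 = -9*15 = -135)
I(k)*(s - 52) = -135*(-5393/972 - 52) = -135*(-55937/972) = 279685/36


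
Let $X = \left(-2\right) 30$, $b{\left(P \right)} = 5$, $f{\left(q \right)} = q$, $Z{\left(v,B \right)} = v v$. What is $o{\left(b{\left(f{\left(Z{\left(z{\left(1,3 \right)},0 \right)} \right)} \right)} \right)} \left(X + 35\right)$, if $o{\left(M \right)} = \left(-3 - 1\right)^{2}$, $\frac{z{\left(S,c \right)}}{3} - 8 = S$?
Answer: $-400$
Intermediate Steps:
$z{\left(S,c \right)} = 24 + 3 S$
$Z{\left(v,B \right)} = v^{2}$
$X = -60$
$o{\left(M \right)} = 16$ ($o{\left(M \right)} = \left(-4\right)^{2} = 16$)
$o{\left(b{\left(f{\left(Z{\left(z{\left(1,3 \right)},0 \right)} \right)} \right)} \right)} \left(X + 35\right) = 16 \left(-60 + 35\right) = 16 \left(-25\right) = -400$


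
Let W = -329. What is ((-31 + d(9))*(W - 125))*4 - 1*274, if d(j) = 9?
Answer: 39678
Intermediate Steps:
((-31 + d(9))*(W - 125))*4 - 1*274 = ((-31 + 9)*(-329 - 125))*4 - 1*274 = -22*(-454)*4 - 274 = 9988*4 - 274 = 39952 - 274 = 39678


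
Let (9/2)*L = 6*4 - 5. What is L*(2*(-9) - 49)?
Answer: -2546/9 ≈ -282.89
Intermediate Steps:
L = 38/9 (L = 2*(6*4 - 5)/9 = 2*(24 - 5)/9 = (2/9)*19 = 38/9 ≈ 4.2222)
L*(2*(-9) - 49) = 38*(2*(-9) - 49)/9 = 38*(-18 - 49)/9 = (38/9)*(-67) = -2546/9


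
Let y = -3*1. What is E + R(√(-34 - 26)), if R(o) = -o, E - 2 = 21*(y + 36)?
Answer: 695 - 2*I*√15 ≈ 695.0 - 7.746*I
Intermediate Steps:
y = -3
E = 695 (E = 2 + 21*(-3 + 36) = 2 + 21*33 = 2 + 693 = 695)
E + R(√(-34 - 26)) = 695 - √(-34 - 26) = 695 - √(-60) = 695 - 2*I*√15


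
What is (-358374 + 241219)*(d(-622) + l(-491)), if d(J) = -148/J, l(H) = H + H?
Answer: 35770701840/311 ≈ 1.1502e+8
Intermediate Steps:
l(H) = 2*H
(-358374 + 241219)*(d(-622) + l(-491)) = (-358374 + 241219)*(-148/(-622) + 2*(-491)) = -117155*(-148*(-1/622) - 982) = -117155*(74/311 - 982) = -117155*(-305328/311) = 35770701840/311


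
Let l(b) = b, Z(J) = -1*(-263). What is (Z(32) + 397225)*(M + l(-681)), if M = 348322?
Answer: 138183125808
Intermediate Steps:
Z(J) = 263
(Z(32) + 397225)*(M + l(-681)) = (263 + 397225)*(348322 - 681) = 397488*347641 = 138183125808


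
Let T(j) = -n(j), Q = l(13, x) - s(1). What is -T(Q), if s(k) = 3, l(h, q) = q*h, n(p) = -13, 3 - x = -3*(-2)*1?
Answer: -13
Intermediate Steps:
x = -3 (x = 3 - (-3*(-2)) = 3 - 6 = -3)
l(h, q) = h*q
Q = -42 (Q = 13*(-3) - 1*3 = -39 - 3 = -42)
T(j) = 13 (T(j) = -1*(-13) = 13)
-T(Q) = -1*13 = -13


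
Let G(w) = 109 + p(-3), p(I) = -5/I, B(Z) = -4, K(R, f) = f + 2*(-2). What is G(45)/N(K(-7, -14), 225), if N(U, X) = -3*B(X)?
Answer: 83/9 ≈ 9.2222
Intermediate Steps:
K(R, f) = -4 + f (K(R, f) = f - 4 = -4 + f)
N(U, X) = 12 (N(U, X) = -3*(-4) = 12)
G(w) = 332/3 (G(w) = 109 - 5/(-3) = 109 - 5*(-⅓) = 109 + 5/3 = 332/3)
G(45)/N(K(-7, -14), 225) = (332/3)/12 = (332/3)*(1/12) = 83/9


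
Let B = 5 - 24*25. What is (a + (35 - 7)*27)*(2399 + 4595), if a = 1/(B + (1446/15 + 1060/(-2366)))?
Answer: 15607859700706/2951869 ≈ 5.2874e+6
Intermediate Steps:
B = -595 (B = 5 - 600 = -595)
a = -5915/2951869 (a = 1/(-595 + (1446/15 + 1060/(-2366))) = 1/(-595 + (1446*(1/15) + 1060*(-1/2366))) = 1/(-595 + (482/5 - 530/1183)) = 1/(-595 + 567556/5915) = 1/(-2951869/5915) = -5915/2951869 ≈ -0.0020038)
(a + (35 - 7)*27)*(2399 + 4595) = (-5915/2951869 + (35 - 7)*27)*(2399 + 4595) = (-5915/2951869 + 28*27)*6994 = (-5915/2951869 + 756)*6994 = (2231607049/2951869)*6994 = 15607859700706/2951869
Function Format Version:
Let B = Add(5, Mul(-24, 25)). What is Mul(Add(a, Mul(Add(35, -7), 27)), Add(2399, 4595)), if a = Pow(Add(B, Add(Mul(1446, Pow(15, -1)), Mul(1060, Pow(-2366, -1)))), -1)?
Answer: Rational(15607859700706, 2951869) ≈ 5.2874e+6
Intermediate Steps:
B = -595 (B = Add(5, -600) = -595)
a = Rational(-5915, 2951869) (a = Pow(Add(-595, Add(Mul(1446, Pow(15, -1)), Mul(1060, Pow(-2366, -1)))), -1) = Pow(Add(-595, Add(Mul(1446, Rational(1, 15)), Mul(1060, Rational(-1, 2366)))), -1) = Pow(Add(-595, Add(Rational(482, 5), Rational(-530, 1183))), -1) = Pow(Add(-595, Rational(567556, 5915)), -1) = Pow(Rational(-2951869, 5915), -1) = Rational(-5915, 2951869) ≈ -0.0020038)
Mul(Add(a, Mul(Add(35, -7), 27)), Add(2399, 4595)) = Mul(Add(Rational(-5915, 2951869), Mul(Add(35, -7), 27)), Add(2399, 4595)) = Mul(Add(Rational(-5915, 2951869), Mul(28, 27)), 6994) = Mul(Add(Rational(-5915, 2951869), 756), 6994) = Mul(Rational(2231607049, 2951869), 6994) = Rational(15607859700706, 2951869)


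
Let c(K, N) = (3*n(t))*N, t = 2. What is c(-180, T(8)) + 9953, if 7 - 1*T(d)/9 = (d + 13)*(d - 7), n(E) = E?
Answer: 9197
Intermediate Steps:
T(d) = 63 - 9*(-7 + d)*(13 + d) (T(d) = 63 - 9*(d + 13)*(d - 7) = 63 - 9*(13 + d)*(-7 + d) = 63 - 9*(-7 + d)*(13 + d))
c(K, N) = 6*N (c(K, N) = (3*2)*N = 6*N)
c(-180, T(8)) + 9953 = 6*(882 - 54*8 - 9*8**2) + 9953 = 6*(882 - 432 - 9*64) + 9953 = 6*(882 - 432 - 576) + 9953 = 6*(-126) + 9953 = -756 + 9953 = 9197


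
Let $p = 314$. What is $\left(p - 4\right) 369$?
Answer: $114390$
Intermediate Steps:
$\left(p - 4\right) 369 = \left(314 - 4\right) 369 = 310 \cdot 369 = 114390$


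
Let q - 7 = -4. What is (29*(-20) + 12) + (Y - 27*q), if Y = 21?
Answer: -628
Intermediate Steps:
q = 3 (q = 7 - 4 = 3)
(29*(-20) + 12) + (Y - 27*q) = (29*(-20) + 12) + (21 - 27*3) = (-580 + 12) + (21 - 81) = -568 - 60 = -628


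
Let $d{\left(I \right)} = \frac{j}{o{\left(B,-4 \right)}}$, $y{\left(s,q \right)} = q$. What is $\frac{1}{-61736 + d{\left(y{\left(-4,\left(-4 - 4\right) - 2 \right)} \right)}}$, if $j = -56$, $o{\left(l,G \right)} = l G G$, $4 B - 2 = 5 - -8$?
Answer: $- \frac{15}{926054} \approx -1.6198 \cdot 10^{-5}$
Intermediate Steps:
$B = \frac{15}{4}$ ($B = \frac{1}{2} + \frac{5 - -8}{4} = \frac{1}{2} + \frac{5 + 8}{4} = \frac{1}{2} + \frac{1}{4} \cdot 13 = \frac{1}{2} + \frac{13}{4} = \frac{15}{4} \approx 3.75$)
$o{\left(l,G \right)} = l G^{2}$ ($o{\left(l,G \right)} = G l G = l G^{2}$)
$d{\left(I \right)} = - \frac{14}{15}$ ($d{\left(I \right)} = - \frac{56}{\frac{15}{4} \left(-4\right)^{2}} = - \frac{56}{\frac{15}{4} \cdot 16} = - \frac{56}{60} = \left(-56\right) \frac{1}{60} = - \frac{14}{15}$)
$\frac{1}{-61736 + d{\left(y{\left(-4,\left(-4 - 4\right) - 2 \right)} \right)}} = \frac{1}{-61736 - \frac{14}{15}} = \frac{1}{- \frac{926054}{15}} = - \frac{15}{926054}$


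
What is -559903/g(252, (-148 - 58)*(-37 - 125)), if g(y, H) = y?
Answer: -559903/252 ≈ -2221.8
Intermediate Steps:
-559903/g(252, (-148 - 58)*(-37 - 125)) = -559903/252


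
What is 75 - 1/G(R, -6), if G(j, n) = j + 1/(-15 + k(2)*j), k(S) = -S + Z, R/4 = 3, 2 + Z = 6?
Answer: 8166/109 ≈ 74.917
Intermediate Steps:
Z = 4 (Z = -2 + 6 = 4)
R = 12 (R = 4*3 = 12)
k(S) = 4 - S (k(S) = -S + 4 = 4 - S)
G(j, n) = j + 1/(-15 + 2*j) (G(j, n) = j + 1/(-15 + (4 - 1*2)*j) = j + 1/(-15 + (4 - 2)*j) = j + 1/(-15 + 2*j))
75 - 1/G(R, -6) = 75 - 1/((1 - 15*12 + 2*12²)/(-15 + 2*12)) = 75 - 1/((1 - 180 + 2*144)/(-15 + 24)) = 75 - 1/((1 - 180 + 288)/9) = 75 - 1/((⅑)*109) = 75 - 1/109/9 = 75 - 1*9/109 = 75 - 9/109 = 8166/109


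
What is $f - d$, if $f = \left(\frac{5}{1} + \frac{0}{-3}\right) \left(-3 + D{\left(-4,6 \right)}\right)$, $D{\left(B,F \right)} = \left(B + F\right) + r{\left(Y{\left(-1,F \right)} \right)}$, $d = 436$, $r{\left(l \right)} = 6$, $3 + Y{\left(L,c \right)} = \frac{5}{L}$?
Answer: $-411$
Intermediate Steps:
$Y{\left(L,c \right)} = -3 + \frac{5}{L}$
$D{\left(B,F \right)} = 6 + B + F$ ($D{\left(B,F \right)} = \left(B + F\right) + 6 = 6 + B + F$)
$f = 25$ ($f = \left(\frac{5}{1} + \frac{0}{-3}\right) \left(-3 + \left(6 - 4 + 6\right)\right) = \left(5 \cdot 1 + 0 \left(- \frac{1}{3}\right)\right) \left(-3 + 8\right) = \left(5 + 0\right) 5 = 5 \cdot 5 = 25$)
$f - d = 25 - 436 = -411$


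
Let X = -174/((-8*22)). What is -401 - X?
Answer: -35375/88 ≈ -401.99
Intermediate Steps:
X = 87/88 (X = -174/(-176) = -174*(-1/176) = 87/88 ≈ 0.98864)
-401 - X = -401 - 1*87/88 = -401 - 87/88 = -35375/88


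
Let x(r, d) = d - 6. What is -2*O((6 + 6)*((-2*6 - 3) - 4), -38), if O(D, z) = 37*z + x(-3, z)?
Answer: 2900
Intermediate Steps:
x(r, d) = -6 + d
O(D, z) = -6 + 38*z (O(D, z) = 37*z + (-6 + z) = -6 + 38*z)
-2*O((6 + 6)*((-2*6 - 3) - 4), -38) = -2*(-6 + 38*(-38)) = -2*(-6 - 1444) = -2*(-1450) = 2900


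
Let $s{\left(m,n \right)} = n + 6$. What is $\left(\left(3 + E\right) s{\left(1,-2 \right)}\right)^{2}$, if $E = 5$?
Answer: $1024$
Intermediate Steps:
$s{\left(m,n \right)} = 6 + n$
$\left(\left(3 + E\right) s{\left(1,-2 \right)}\right)^{2} = \left(\left(3 + 5\right) \left(6 - 2\right)\right)^{2} = \left(8 \cdot 4\right)^{2} = 32^{2} = 1024$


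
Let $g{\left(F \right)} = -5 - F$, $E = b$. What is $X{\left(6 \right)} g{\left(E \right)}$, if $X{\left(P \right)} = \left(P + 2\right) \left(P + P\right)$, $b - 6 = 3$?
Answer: $-1344$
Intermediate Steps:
$b = 9$ ($b = 6 + 3 = 9$)
$E = 9$
$X{\left(P \right)} = 2 P \left(2 + P\right)$ ($X{\left(P \right)} = \left(2 + P\right) 2 P = 2 P \left(2 + P\right)$)
$X{\left(6 \right)} g{\left(E \right)} = 2 \cdot 6 \left(2 + 6\right) \left(-5 - 9\right) = 2 \cdot 6 \cdot 8 \left(-5 - 9\right) = 96 \left(-14\right) = -1344$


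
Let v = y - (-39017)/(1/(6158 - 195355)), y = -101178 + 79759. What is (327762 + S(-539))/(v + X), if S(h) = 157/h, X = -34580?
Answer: -176663561/3978873932572 ≈ -4.4400e-5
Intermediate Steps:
y = -21419
v = -7381920768 (v = -21419 - (-39017)/(1/(6158 - 195355)) = -21419 - (-39017)/(1/(-189197)) = -21419 - (-39017)/(-1/189197) = -21419 - (-39017)*(-189197) = -21419 - 1*7381899349 = -21419 - 7381899349 = -7381920768)
(327762 + S(-539))/(v + X) = (327762 + 157/(-539))/(-7381920768 - 34580) = (327762 + 157*(-1/539))/(-7381955348) = (327762 - 157/539)*(-1/7381955348) = (176663561/539)*(-1/7381955348) = -176663561/3978873932572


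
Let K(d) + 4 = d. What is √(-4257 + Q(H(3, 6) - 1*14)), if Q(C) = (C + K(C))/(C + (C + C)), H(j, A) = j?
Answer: I*√4635015/33 ≈ 65.24*I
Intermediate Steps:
K(d) = -4 + d
Q(C) = (-4 + 2*C)/(3*C) (Q(C) = (C + (-4 + C))/(C + (C + C)) = (-4 + 2*C)/(C + 2*C) = (-4 + 2*C)/((3*C)) = (-4 + 2*C)*(1/(3*C)) = (-4 + 2*C)/(3*C))
√(-4257 + Q(H(3, 6) - 1*14)) = √(-4257 + 2*(-2 + (3 - 1*14))/(3*(3 - 1*14))) = √(-4257 + 2*(-2 + (3 - 14))/(3*(3 - 14))) = √(-4257 + (⅔)*(-2 - 11)/(-11)) = √(-4257 + (⅔)*(-1/11)*(-13)) = √(-4257 + 26/33) = √(-140455/33) = I*√4635015/33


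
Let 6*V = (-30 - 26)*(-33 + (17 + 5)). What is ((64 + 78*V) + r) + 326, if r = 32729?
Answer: 41127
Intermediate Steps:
V = 308/3 (V = ((-30 - 26)*(-33 + (17 + 5)))/6 = (-56*(-33 + 22))/6 = (-56*(-11))/6 = (⅙)*616 = 308/3 ≈ 102.67)
((64 + 78*V) + r) + 326 = ((64 + 78*(308/3)) + 32729) + 326 = ((64 + 8008) + 32729) + 326 = (8072 + 32729) + 326 = 40801 + 326 = 41127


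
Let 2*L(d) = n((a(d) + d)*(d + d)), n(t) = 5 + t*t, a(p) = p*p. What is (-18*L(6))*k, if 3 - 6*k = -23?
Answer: -9906819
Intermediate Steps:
k = 13/3 (k = 1/2 - 1/6*(-23) = 1/2 + 23/6 = 13/3 ≈ 4.3333)
a(p) = p**2
n(t) = 5 + t**2
L(d) = 5/2 + 2*d**2*(d + d**2)**2 (L(d) = (5 + ((d**2 + d)*(d + d))**2)/2 = (5 + ((d + d**2)*(2*d))**2)/2 = (5 + (2*d*(d + d**2))**2)/2 = (5 + 4*d**2*(d + d**2)**2)/2 = 5/2 + 2*d**2*(d + d**2)**2)
(-18*L(6))*k = -18*(5/2 + 2*6**4*(1 + 6)**2)*(13/3) = -18*(5/2 + 2*1296*7**2)*(13/3) = -18*(5/2 + 2*1296*49)*(13/3) = -18*(5/2 + 127008)*(13/3) = -18*254021/2*(13/3) = -2286189*13/3 = -9906819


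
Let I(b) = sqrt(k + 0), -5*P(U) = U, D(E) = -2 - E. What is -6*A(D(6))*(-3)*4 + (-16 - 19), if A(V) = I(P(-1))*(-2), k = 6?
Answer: -35 - 144*sqrt(6) ≈ -387.73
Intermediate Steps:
P(U) = -U/5
I(b) = sqrt(6) (I(b) = sqrt(6 + 0) = sqrt(6))
A(V) = -2*sqrt(6) (A(V) = sqrt(6)*(-2) = -2*sqrt(6))
-6*A(D(6))*(-3)*4 + (-16 - 19) = -6*-2*sqrt(6)*(-3)*4 + (-16 - 19) = -6*6*sqrt(6)*4 - 35 = -144*sqrt(6) - 35 = -35 - 144*sqrt(6)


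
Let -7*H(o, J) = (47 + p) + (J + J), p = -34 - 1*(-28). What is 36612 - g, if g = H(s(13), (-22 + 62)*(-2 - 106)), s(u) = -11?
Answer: 247685/7 ≈ 35384.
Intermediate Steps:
p = -6 (p = -34 + 28 = -6)
H(o, J) = -41/7 - 2*J/7 (H(o, J) = -((47 - 6) + (J + J))/7 = -(41 + 2*J)/7 = -41/7 - 2*J/7)
g = 8599/7 (g = -41/7 - 2*(-22 + 62)*(-2 - 106)/7 = -41/7 - 80*(-108)/7 = -41/7 - 2/7*(-4320) = -41/7 + 8640/7 = 8599/7 ≈ 1228.4)
36612 - g = 36612 - 1*8599/7 = 36612 - 8599/7 = 247685/7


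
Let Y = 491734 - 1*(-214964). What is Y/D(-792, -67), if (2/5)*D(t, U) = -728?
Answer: -353349/910 ≈ -388.30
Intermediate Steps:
Y = 706698 (Y = 491734 + 214964 = 706698)
D(t, U) = -1820 (D(t, U) = (5/2)*(-728) = -1820)
Y/D(-792, -67) = 706698/(-1820) = 706698*(-1/1820) = -353349/910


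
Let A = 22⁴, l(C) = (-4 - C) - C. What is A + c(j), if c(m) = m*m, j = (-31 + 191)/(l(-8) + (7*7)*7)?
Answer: 1180885520/5041 ≈ 2.3426e+5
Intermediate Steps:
l(C) = -4 - 2*C
A = 234256
j = 32/71 (j = (-31 + 191)/((-4 - 2*(-8)) + (7*7)*7) = 160/((-4 + 16) + 49*7) = 160/(12 + 343) = 160/355 = 160*(1/355) = 32/71 ≈ 0.45070)
c(m) = m²
A + c(j) = 234256 + (32/71)² = 234256 + 1024/5041 = 1180885520/5041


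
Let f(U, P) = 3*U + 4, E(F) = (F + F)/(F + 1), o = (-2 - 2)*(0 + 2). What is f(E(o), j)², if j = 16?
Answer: 5776/49 ≈ 117.88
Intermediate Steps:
o = -8 (o = -4*2 = -8)
E(F) = 2*F/(1 + F) (E(F) = (2*F)/(1 + F) = 2*F/(1 + F))
f(U, P) = 4 + 3*U
f(E(o), j)² = (4 + 3*(2*(-8)/(1 - 8)))² = (4 + 3*(2*(-8)/(-7)))² = (4 + 3*(2*(-8)*(-⅐)))² = (4 + 3*(16/7))² = (4 + 48/7)² = (76/7)² = 5776/49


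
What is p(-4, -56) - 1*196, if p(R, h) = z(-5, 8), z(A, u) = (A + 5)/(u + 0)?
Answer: -196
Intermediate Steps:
z(A, u) = (5 + A)/u
p(R, h) = 0 (p(R, h) = (5 - 5)/8 = (⅛)*0 = 0)
p(-4, -56) - 1*196 = 0 - 1*196 = 0 - 196 = -196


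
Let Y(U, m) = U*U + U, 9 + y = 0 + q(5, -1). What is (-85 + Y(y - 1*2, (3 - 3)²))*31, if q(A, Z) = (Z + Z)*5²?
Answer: 110825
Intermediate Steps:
q(A, Z) = 50*Z (q(A, Z) = (2*Z)*25 = 50*Z)
y = -59 (y = -9 + (0 + 50*(-1)) = -9 + (0 - 50) = -9 - 50 = -59)
Y(U, m) = U + U² (Y(U, m) = U² + U = U + U²)
(-85 + Y(y - 1*2, (3 - 3)²))*31 = (-85 + (-59 - 1*2)*(1 + (-59 - 1*2)))*31 = (-85 + (-59 - 2)*(1 + (-59 - 2)))*31 = (-85 - 61*(1 - 61))*31 = (-85 - 61*(-60))*31 = (-85 + 3660)*31 = 3575*31 = 110825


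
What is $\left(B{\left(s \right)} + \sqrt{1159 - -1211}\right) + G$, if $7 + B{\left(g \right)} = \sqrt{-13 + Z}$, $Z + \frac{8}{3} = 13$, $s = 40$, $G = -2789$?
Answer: $-2796 + \sqrt{2370} + \frac{2 i \sqrt{6}}{3} \approx -2747.3 + 1.633 i$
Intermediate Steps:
$Z = \frac{31}{3}$ ($Z = - \frac{8}{3} + 13 = \frac{31}{3} \approx 10.333$)
$B{\left(g \right)} = -7 + \frac{2 i \sqrt{6}}{3}$ ($B{\left(g \right)} = -7 + \sqrt{-13 + \frac{31}{3}} = -7 + \sqrt{- \frac{8}{3}} = -7 + \frac{2 i \sqrt{6}}{3}$)
$\left(B{\left(s \right)} + \sqrt{1159 - -1211}\right) + G = \left(\left(-7 + \frac{2 i \sqrt{6}}{3}\right) + \sqrt{1159 - -1211}\right) - 2789 = \left(\left(-7 + \frac{2 i \sqrt{6}}{3}\right) + \sqrt{1159 + 1211}\right) - 2789 = \left(\left(-7 + \frac{2 i \sqrt{6}}{3}\right) + \sqrt{2370}\right) - 2789 = \left(-7 + \sqrt{2370} + \frac{2 i \sqrt{6}}{3}\right) - 2789 = -2796 + \sqrt{2370} + \frac{2 i \sqrt{6}}{3}$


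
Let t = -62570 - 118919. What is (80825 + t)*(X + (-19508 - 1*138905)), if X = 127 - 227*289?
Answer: 22537562296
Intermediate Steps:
t = -181489
X = -65476 (X = 127 - 65603 = -65476)
(80825 + t)*(X + (-19508 - 1*138905)) = (80825 - 181489)*(-65476 + (-19508 - 1*138905)) = -100664*(-65476 + (-19508 - 138905)) = -100664*(-65476 - 158413) = -100664*(-223889) = 22537562296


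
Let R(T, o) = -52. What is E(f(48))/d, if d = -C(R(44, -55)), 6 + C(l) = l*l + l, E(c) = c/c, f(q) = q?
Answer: -1/2646 ≈ -0.00037793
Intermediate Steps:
E(c) = 1
C(l) = -6 + l + l² (C(l) = -6 + (l*l + l) = -6 + (l² + l) = -6 + (l + l²) = -6 + l + l²)
d = -2646 (d = -(-6 - 52 + (-52)²) = -(-6 - 52 + 2704) = -1*2646 = -2646)
E(f(48))/d = 1/(-2646) = 1*(-1/2646) = -1/2646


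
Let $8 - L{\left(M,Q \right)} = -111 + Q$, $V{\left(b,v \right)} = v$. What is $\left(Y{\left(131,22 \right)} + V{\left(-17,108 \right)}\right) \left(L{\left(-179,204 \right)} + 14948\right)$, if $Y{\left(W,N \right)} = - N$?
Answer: $1278218$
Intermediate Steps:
$L{\left(M,Q \right)} = 119 - Q$ ($L{\left(M,Q \right)} = 8 - \left(-111 + Q\right) = 119 - Q$)
$\left(Y{\left(131,22 \right)} + V{\left(-17,108 \right)}\right) \left(L{\left(-179,204 \right)} + 14948\right) = \left(\left(-1\right) 22 + 108\right) \left(\left(119 - 204\right) + 14948\right) = \left(-22 + 108\right) \left(\left(119 - 204\right) + 14948\right) = 86 \left(-85 + 14948\right) = 86 \cdot 14863 = 1278218$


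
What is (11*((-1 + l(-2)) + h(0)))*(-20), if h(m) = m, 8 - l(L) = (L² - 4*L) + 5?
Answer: 2200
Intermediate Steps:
l(L) = 3 - L² + 4*L (l(L) = 8 - ((L² - 4*L) + 5) = 8 - (5 + L² - 4*L) = 8 + (-5 - L² + 4*L) = 3 - L² + 4*L)
(11*((-1 + l(-2)) + h(0)))*(-20) = (11*((-1 + (3 - 1*(-2)² + 4*(-2))) + 0))*(-20) = (11*((-1 + (3 - 1*4 - 8)) + 0))*(-20) = (11*((-1 + (3 - 4 - 8)) + 0))*(-20) = (11*((-1 - 9) + 0))*(-20) = (11*(-10 + 0))*(-20) = (11*(-10))*(-20) = -110*(-20) = 2200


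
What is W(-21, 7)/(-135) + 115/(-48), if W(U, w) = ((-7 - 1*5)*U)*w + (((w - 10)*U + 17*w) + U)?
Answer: -7195/432 ≈ -16.655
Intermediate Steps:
W(U, w) = U + 17*w + U*(-10 + w) - 12*U*w (W(U, w) = ((-7 - 5)*U)*w + (((-10 + w)*U + 17*w) + U) = (-12*U)*w + ((U*(-10 + w) + 17*w) + U) = -12*U*w + ((17*w + U*(-10 + w)) + U) = -12*U*w + (U + 17*w + U*(-10 + w)) = U + 17*w + U*(-10 + w) - 12*U*w)
W(-21, 7)/(-135) + 115/(-48) = (-9*(-21) + 17*7 - 11*(-21)*7)/(-135) + 115/(-48) = (189 + 119 + 1617)*(-1/135) + 115*(-1/48) = 1925*(-1/135) - 115/48 = -385/27 - 115/48 = -7195/432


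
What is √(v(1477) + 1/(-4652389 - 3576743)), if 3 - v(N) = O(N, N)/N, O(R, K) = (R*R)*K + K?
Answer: I*√4103610658190179655/1371522 ≈ 1477.0*I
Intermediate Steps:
O(R, K) = K + K*R² (O(R, K) = R²*K + K = K*R² + K = K + K*R²)
v(N) = 2 - N² (v(N) = 3 - N*(1 + N²)/N = 3 - (1 + N²) = 3 + (-1 - N²) = 2 - N²)
√(v(1477) + 1/(-4652389 - 3576743)) = √((2 - 1*1477²) + 1/(-4652389 - 3576743)) = √((2 - 1*2181529) + 1/(-8229132)) = √((2 - 2181529) - 1/8229132) = √(-2181527 - 1/8229132) = √(-17952073644565/8229132) = I*√4103610658190179655/1371522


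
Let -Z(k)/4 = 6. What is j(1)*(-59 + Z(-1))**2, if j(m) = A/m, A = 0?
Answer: 0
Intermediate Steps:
j(m) = 0 (j(m) = 0/m = 0)
Z(k) = -24 (Z(k) = -4*6 = -24)
j(1)*(-59 + Z(-1))**2 = 0*(-59 - 24)**2 = 0*(-83)**2 = 0*6889 = 0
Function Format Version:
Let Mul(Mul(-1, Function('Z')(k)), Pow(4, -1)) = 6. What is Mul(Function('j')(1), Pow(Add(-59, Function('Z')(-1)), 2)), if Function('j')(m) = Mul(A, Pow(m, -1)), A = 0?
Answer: 0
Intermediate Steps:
Function('j')(m) = 0 (Function('j')(m) = Mul(0, Pow(m, -1)) = 0)
Function('Z')(k) = -24 (Function('Z')(k) = Mul(-4, 6) = -24)
Mul(Function('j')(1), Pow(Add(-59, Function('Z')(-1)), 2)) = Mul(0, Pow(Add(-59, -24), 2)) = Mul(0, Pow(-83, 2)) = Mul(0, 6889) = 0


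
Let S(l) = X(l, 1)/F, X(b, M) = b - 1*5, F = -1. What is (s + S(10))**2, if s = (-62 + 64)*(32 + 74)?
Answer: 42849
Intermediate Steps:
X(b, M) = -5 + b (X(b, M) = b - 5 = -5 + b)
s = 212 (s = 2*106 = 212)
S(l) = 5 - l (S(l) = (-5 + l)/(-1) = (-5 + l)*(-1) = 5 - l)
(s + S(10))**2 = (212 + (5 - 1*10))**2 = (212 + (5 - 10))**2 = (212 - 5)**2 = 207**2 = 42849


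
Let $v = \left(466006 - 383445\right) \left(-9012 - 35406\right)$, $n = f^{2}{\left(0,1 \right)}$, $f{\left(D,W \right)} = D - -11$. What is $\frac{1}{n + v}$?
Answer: $- \frac{1}{3667194377} \approx -2.7269 \cdot 10^{-10}$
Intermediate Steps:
$f{\left(D,W \right)} = 11 + D$ ($f{\left(D,W \right)} = D + 11 = 11 + D$)
$n = 121$ ($n = \left(11 + 0\right)^{2} = 11^{2} = 121$)
$v = -3667194498$ ($v = 82561 \left(-44418\right) = -3667194498$)
$\frac{1}{n + v} = \frac{1}{121 - 3667194498} = \frac{1}{-3667194377} = - \frac{1}{3667194377}$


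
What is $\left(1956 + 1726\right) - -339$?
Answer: $4021$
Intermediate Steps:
$\left(1956 + 1726\right) - -339 = 3682 + 339 = 4021$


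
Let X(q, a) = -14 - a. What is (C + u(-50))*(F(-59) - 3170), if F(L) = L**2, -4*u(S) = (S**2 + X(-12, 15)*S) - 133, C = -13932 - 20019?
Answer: -43422131/4 ≈ -1.0856e+7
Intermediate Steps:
C = -33951
u(S) = 133/4 - S**2/4 + 29*S/4 (u(S) = -((S**2 + (-14 - 1*15)*S) - 133)/4 = -((S**2 + (-14 - 15)*S) - 133)/4 = -((S**2 - 29*S) - 133)/4 = -(-133 + S**2 - 29*S)/4 = 133/4 - S**2/4 + 29*S/4)
(C + u(-50))*(F(-59) - 3170) = (-33951 + (133/4 - 1/4*(-50)**2 + (29/4)*(-50)))*((-59)**2 - 3170) = (-33951 + (133/4 - 1/4*2500 - 725/2))*(3481 - 3170) = (-33951 + (133/4 - 625 - 725/2))*311 = (-33951 - 3817/4)*311 = -139621/4*311 = -43422131/4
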